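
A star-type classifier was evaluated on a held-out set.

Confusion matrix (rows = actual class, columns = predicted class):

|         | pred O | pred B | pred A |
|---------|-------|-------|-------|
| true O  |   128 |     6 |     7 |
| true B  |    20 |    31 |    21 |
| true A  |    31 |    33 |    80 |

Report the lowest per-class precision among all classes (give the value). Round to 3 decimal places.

Per-class precision (TP/(TP+FP)):
  O: TP=128, FP=20+31=51 → 128/179 = 0.7151
  B: TP=31, FP=6+33=39 → 31/70 = 0.4429
  A: TP=80, FP=7+21=28 → 80/108 = 0.7407
Lowest is class 'B' with precision = 0.443.

0.443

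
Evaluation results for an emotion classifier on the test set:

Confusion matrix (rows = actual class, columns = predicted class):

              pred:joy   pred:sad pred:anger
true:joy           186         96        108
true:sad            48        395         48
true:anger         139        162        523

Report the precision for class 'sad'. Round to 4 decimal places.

0.6049

Take TP from the diagonal, FP from the rest of the 'sad' prediction marginal, FN from the rest of the 'sad' actual marginal.
precision = TP/(TP+FP).
sad: TP=395, FP=96+162=258 → 395/653 = 0.60490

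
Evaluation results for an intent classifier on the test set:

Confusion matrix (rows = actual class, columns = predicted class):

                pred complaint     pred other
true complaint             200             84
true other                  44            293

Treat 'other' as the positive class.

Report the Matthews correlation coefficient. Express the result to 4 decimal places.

0.5851

MCC = (TP·TN − FP·FN) / √((TP+FP)(TP+FN)(TN+FP)(TN+FN))
Numerator = 293·200 − 84·44 = 54904
Denominator = √(377·337·284·244) = √8803987504 = 93829.5663
MCC = 54904 / 93829.5663 = 0.5851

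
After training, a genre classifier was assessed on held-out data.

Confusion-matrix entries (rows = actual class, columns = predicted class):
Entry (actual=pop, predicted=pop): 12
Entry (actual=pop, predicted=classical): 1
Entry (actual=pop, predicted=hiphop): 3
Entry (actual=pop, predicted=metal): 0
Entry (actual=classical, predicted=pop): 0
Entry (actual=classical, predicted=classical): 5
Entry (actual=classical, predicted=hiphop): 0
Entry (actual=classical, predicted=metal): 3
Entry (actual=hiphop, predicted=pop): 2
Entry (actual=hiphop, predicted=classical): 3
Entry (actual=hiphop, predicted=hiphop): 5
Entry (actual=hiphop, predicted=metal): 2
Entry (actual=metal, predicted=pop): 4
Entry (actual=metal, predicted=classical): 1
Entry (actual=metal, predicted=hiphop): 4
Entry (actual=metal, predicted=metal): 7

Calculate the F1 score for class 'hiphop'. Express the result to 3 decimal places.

Take TP from the diagonal, FP from the rest of the 'hiphop' prediction marginal, FN from the rest of the 'hiphop' actual marginal.
F1 score = 2·TP/(2·TP+FP+FN).
hiphop: TP=5, FP=3+0+4=7, FN=2+3+2=7 → 10/24 = 0.4167

0.417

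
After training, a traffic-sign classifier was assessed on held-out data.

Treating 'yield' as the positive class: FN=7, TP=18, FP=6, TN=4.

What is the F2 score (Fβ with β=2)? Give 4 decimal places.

Fβ = (1+β²)·TP / ((1+β²)·TP + β²·FN + FP), with β²=4
= 5·18 / (5·18 + 4·7 + 6) = 0.7258

0.7258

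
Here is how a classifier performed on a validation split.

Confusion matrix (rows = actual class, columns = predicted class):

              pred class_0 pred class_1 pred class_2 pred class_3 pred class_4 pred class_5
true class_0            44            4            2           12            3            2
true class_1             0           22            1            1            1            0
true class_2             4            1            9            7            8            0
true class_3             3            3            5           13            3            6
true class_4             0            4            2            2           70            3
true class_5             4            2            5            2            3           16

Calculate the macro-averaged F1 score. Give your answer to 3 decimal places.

Per-class F1 score (2·TP/(2·TP+FP+FN)):
  class_0: TP=44, FP=0+4+3+0+4=11, FN=4+2+12+3+2=23 → 88/122 = 0.7213
  class_1: TP=22, FP=4+1+3+4+2=14, FN=0+1+1+1+0=3 → 44/61 = 0.7213
  class_2: TP=9, FP=2+1+5+2+5=15, FN=4+1+7+8+0=20 → 18/53 = 0.3396
  class_3: TP=13, FP=12+1+7+2+2=24, FN=3+3+5+3+6=20 → 26/70 = 0.3714
  class_4: TP=70, FP=3+1+8+3+3=18, FN=0+4+2+2+3=11 → 140/169 = 0.8284
  class_5: TP=16, FP=2+0+0+6+3=11, FN=4+2+5+2+3=16 → 32/59 = 0.5424
Macro-F1 score = mean = (0.7213 + 0.7213 + 0.3396 + 0.3714 + 0.8284 + 0.5424) / 6 = 0.587

0.587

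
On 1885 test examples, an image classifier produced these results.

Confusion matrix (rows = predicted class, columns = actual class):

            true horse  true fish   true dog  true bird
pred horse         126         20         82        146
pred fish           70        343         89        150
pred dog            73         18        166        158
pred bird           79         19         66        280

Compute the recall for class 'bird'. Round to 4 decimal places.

recall = TP/(TP+FN).
bird: TP=280, FN=146+150+158=454 → 280/734 = 0.38147

0.3815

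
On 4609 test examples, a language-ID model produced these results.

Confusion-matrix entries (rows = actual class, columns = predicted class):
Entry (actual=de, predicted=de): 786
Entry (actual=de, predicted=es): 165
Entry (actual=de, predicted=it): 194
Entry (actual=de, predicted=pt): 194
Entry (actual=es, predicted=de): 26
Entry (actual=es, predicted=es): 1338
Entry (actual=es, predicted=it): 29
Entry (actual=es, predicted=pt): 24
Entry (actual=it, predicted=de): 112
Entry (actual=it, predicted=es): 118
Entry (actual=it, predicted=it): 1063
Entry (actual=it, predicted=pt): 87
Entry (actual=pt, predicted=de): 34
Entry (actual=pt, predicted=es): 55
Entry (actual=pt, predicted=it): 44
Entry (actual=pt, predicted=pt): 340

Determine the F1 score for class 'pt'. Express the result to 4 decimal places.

0.6082

Take TP from the diagonal, FP from the rest of the 'pt' prediction marginal, FN from the rest of the 'pt' actual marginal.
F1 score = 2·TP/(2·TP+FP+FN).
pt: TP=340, FP=194+24+87=305, FN=34+55+44=133 → 680/1118 = 0.60823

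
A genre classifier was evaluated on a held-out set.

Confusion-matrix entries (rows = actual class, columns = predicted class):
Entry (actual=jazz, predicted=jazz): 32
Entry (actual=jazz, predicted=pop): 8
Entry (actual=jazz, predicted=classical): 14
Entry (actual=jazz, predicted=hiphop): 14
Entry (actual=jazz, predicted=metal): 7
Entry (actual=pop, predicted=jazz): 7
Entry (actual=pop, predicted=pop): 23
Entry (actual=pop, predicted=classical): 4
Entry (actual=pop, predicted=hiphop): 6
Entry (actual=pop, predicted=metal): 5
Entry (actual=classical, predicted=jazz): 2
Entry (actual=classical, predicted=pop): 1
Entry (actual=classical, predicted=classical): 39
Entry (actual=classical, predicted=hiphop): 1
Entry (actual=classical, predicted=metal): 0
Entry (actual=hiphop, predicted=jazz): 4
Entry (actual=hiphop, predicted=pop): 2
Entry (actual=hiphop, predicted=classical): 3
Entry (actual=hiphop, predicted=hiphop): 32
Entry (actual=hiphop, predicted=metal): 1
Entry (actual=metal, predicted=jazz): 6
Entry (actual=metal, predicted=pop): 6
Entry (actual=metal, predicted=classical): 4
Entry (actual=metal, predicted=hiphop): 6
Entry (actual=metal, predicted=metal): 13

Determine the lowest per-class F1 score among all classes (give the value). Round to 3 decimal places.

0.426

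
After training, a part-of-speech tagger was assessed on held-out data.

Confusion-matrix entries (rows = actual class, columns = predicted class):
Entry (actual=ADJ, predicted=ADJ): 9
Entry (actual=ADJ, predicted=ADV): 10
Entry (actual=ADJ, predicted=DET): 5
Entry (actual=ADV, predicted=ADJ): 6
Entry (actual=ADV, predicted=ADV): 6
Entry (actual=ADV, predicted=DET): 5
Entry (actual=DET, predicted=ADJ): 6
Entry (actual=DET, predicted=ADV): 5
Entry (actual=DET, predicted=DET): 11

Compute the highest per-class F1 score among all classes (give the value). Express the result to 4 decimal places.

0.5116

Per-class F1 score (2·TP/(2·TP+FP+FN)):
  ADJ: TP=9, FP=6+6=12, FN=10+5=15 → 18/45 = 0.40000
  ADV: TP=6, FP=10+5=15, FN=6+5=11 → 12/38 = 0.31579
  DET: TP=11, FP=5+5=10, FN=6+5=11 → 22/43 = 0.51163
Highest is class 'DET' with F1 score = 0.5116.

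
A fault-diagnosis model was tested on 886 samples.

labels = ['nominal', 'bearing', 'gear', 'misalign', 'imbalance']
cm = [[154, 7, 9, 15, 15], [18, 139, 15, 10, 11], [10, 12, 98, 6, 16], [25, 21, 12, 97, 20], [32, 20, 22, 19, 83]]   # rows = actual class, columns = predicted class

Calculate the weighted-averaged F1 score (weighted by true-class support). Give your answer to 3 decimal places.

Per-class F1 score (2·TP/(2·TP+FP+FN)):
  nominal: TP=154, FP=18+10+25+32=85, FN=7+9+15+15=46 → 308/439 = 0.7016
  bearing: TP=139, FP=7+12+21+20=60, FN=18+15+10+11=54 → 278/392 = 0.7092
  gear: TP=98, FP=9+15+12+22=58, FN=10+12+6+16=44 → 196/298 = 0.6577
  misalign: TP=97, FP=15+10+6+19=50, FN=25+21+12+20=78 → 194/322 = 0.6025
  imbalance: TP=83, FP=15+11+16+20=62, FN=32+20+22+19=93 → 166/321 = 0.5171
Weighted-F1 score = Σ (supportᵢ/N)·F1 scoreᵢ with N=886: (200/886)·0.7016 + (193/886)·0.7092 + (142/886)·0.6577 + (175/886)·0.6025 + (176/886)·0.5171 = 0.640

0.640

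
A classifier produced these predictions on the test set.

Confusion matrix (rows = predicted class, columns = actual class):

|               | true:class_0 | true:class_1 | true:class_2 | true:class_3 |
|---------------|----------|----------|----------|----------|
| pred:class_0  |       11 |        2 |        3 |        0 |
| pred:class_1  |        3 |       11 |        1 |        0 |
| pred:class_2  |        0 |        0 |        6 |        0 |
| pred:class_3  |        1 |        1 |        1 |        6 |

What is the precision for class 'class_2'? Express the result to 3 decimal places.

1.000

Treat 'class_2' as positive and all other classes as negative.
precision = TP/(TP+FP).
class_2: TP=6, FP=0+0+0=0 → 6/6 = 1.0000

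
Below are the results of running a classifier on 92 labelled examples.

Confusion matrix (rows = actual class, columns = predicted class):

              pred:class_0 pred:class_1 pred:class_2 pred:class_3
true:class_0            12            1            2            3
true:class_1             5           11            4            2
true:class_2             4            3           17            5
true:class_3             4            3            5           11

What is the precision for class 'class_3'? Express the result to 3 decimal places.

0.524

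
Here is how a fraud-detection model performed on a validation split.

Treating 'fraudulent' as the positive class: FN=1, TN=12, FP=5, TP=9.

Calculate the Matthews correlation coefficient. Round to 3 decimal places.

0.586

MCC = (TP·TN − FP·FN) / √((TP+FP)(TP+FN)(TN+FP)(TN+FN))
Numerator = 9·12 − 5·1 = 103
Denominator = √(14·10·17·13) = √30940 = 175.8977
MCC = 103 / 175.8977 = 0.586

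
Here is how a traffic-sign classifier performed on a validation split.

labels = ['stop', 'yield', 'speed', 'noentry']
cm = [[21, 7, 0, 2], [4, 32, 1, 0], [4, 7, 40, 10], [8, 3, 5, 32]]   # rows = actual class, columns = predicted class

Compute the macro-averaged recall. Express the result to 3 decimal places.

Per-class recall (TP/(TP+FN)):
  stop: TP=21, FN=7+0+2=9 → 21/30 = 0.7000
  yield: TP=32, FN=4+1+0=5 → 32/37 = 0.8649
  speed: TP=40, FN=4+7+10=21 → 40/61 = 0.6557
  noentry: TP=32, FN=8+3+5=16 → 32/48 = 0.6667
Macro-recall = mean = (0.7000 + 0.8649 + 0.6557 + 0.6667) / 4 = 0.722

0.722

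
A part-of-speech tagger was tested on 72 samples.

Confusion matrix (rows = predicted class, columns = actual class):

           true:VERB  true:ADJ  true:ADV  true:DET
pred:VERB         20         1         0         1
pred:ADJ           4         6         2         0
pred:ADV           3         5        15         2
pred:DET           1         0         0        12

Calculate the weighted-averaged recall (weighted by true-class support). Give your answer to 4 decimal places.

0.7361

Per-class recall (TP/(TP+FN)):
  VERB: TP=20, FN=4+3+1=8 → 20/28 = 0.71429
  ADJ: TP=6, FN=1+5+0=6 → 6/12 = 0.50000
  ADV: TP=15, FN=0+2+0=2 → 15/17 = 0.88235
  DET: TP=12, FN=1+0+2=3 → 12/15 = 0.80000
Weighted-recall = Σ (supportᵢ/N)·recallᵢ with N=72: (28/72)·0.71429 + (12/72)·0.50000 + (17/72)·0.88235 + (15/72)·0.80000 = 0.7361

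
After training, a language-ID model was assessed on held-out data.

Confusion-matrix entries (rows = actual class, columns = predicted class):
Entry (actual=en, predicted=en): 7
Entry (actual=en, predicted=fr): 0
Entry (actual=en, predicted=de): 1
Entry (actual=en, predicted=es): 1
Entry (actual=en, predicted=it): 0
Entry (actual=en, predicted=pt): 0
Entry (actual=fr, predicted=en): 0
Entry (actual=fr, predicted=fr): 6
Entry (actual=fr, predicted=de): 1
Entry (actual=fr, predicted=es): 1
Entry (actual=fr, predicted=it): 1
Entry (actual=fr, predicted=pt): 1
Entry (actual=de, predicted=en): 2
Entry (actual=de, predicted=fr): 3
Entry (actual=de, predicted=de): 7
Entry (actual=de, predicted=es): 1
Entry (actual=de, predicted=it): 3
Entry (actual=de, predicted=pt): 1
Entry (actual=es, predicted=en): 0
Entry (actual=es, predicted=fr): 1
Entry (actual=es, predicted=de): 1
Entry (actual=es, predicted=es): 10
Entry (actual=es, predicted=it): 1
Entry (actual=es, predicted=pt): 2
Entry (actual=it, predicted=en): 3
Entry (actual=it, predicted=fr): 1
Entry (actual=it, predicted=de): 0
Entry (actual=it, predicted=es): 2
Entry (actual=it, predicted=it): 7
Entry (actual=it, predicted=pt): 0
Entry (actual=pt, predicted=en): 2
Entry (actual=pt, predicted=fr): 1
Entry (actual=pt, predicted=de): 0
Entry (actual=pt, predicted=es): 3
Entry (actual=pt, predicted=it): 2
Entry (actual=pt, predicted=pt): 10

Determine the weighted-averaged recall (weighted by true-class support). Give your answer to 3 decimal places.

0.573

Per-class recall (TP/(TP+FN)):
  en: TP=7, FN=0+1+1+0+0=2 → 7/9 = 0.7778
  fr: TP=6, FN=0+1+1+1+1=4 → 6/10 = 0.6000
  de: TP=7, FN=2+3+1+3+1=10 → 7/17 = 0.4118
  es: TP=10, FN=0+1+1+1+2=5 → 10/15 = 0.6667
  it: TP=7, FN=3+1+0+2+0=6 → 7/13 = 0.5385
  pt: TP=10, FN=2+1+0+3+2=8 → 10/18 = 0.5556
Weighted-recall = Σ (supportᵢ/N)·recallᵢ with N=82: (9/82)·0.7778 + (10/82)·0.6000 + (17/82)·0.4118 + (15/82)·0.6667 + (13/82)·0.5385 + (18/82)·0.5556 = 0.573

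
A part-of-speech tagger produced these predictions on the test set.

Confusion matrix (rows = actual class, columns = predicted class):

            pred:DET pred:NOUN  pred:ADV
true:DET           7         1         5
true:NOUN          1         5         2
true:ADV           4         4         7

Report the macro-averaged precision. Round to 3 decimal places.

Per-class precision (TP/(TP+FP)):
  DET: TP=7, FP=1+4=5 → 7/12 = 0.5833
  NOUN: TP=5, FP=1+4=5 → 5/10 = 0.5000
  ADV: TP=7, FP=5+2=7 → 7/14 = 0.5000
Macro-precision = mean = (0.5833 + 0.5000 + 0.5000) / 3 = 0.528

0.528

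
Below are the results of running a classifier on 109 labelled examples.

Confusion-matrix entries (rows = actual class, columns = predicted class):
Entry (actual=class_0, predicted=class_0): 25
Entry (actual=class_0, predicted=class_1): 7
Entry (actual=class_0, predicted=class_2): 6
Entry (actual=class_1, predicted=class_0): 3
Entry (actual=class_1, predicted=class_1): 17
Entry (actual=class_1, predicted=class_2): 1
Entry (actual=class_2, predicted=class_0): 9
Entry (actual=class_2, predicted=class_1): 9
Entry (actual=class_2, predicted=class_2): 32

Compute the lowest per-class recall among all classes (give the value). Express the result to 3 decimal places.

0.640

Per-class recall (TP/(TP+FN)):
  class_0: TP=25, FN=7+6=13 → 25/38 = 0.6579
  class_1: TP=17, FN=3+1=4 → 17/21 = 0.8095
  class_2: TP=32, FN=9+9=18 → 32/50 = 0.6400
Lowest is class 'class_2' with recall = 0.640.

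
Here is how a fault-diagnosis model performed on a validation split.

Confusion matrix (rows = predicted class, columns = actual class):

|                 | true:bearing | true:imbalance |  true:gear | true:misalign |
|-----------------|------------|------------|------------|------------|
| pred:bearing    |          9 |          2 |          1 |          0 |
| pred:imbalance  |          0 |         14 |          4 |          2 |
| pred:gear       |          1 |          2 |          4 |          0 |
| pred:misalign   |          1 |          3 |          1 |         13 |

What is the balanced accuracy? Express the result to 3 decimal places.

0.688

Balanced accuracy = mean of per-class recall.
  bearing: recall = 9/11 = 0.8182
  imbalance: recall = 14/21 = 0.6667
  gear: recall = 4/10 = 0.4000
  misalign: recall = 13/15 = 0.8667
Mean = (0.8182 + 0.6667 + 0.4000 + 0.8667) / 4 = 0.688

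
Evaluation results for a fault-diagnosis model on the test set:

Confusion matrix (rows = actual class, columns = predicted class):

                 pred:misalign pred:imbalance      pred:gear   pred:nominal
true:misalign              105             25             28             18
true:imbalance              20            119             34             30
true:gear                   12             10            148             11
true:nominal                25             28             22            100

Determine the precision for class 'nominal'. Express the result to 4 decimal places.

0.6289

Take TP from the diagonal, FP from the rest of the 'nominal' prediction marginal, FN from the rest of the 'nominal' actual marginal.
precision = TP/(TP+FP).
nominal: TP=100, FP=18+30+11=59 → 100/159 = 0.62893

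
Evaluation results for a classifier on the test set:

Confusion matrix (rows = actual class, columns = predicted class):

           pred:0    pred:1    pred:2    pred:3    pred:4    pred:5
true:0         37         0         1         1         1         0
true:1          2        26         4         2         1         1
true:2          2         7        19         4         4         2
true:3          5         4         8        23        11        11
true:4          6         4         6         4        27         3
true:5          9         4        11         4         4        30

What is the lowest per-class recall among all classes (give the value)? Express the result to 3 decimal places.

Per-class recall (TP/(TP+FN)):
  0: TP=37, FN=0+1+1+1+0=3 → 37/40 = 0.9250
  1: TP=26, FN=2+4+2+1+1=10 → 26/36 = 0.7222
  2: TP=19, FN=2+7+4+4+2=19 → 19/38 = 0.5000
  3: TP=23, FN=5+4+8+11+11=39 → 23/62 = 0.3710
  4: TP=27, FN=6+4+6+4+3=23 → 27/50 = 0.5400
  5: TP=30, FN=9+4+11+4+4=32 → 30/62 = 0.4839
Lowest is class '3' with recall = 0.371.

0.371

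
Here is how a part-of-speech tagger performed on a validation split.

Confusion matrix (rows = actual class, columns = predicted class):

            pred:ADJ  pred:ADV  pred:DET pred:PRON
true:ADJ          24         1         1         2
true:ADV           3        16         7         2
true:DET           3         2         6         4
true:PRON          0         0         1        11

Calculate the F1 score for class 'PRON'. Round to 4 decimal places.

0.7097

F1 score = 2·TP/(2·TP+FP+FN).
PRON: TP=11, FP=2+2+4=8, FN=0+0+1=1 → 22/31 = 0.70968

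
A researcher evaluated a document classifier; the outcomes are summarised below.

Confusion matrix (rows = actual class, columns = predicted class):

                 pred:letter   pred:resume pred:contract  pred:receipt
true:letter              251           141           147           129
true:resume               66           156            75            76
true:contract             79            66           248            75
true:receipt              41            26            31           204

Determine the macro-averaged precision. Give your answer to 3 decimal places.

0.473

Per-class precision (TP/(TP+FP)):
  letter: TP=251, FP=66+79+41=186 → 251/437 = 0.5744
  resume: TP=156, FP=141+66+26=233 → 156/389 = 0.4010
  contract: TP=248, FP=147+75+31=253 → 248/501 = 0.4950
  receipt: TP=204, FP=129+76+75=280 → 204/484 = 0.4215
Macro-precision = mean = (0.5744 + 0.4010 + 0.4950 + 0.4215) / 4 = 0.473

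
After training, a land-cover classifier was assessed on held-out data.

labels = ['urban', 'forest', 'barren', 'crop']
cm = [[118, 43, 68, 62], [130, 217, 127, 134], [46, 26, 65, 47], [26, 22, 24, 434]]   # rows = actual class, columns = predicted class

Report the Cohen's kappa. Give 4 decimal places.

Observed agreement pₒ = trace/N = 834/1589 = 0.52486
Expected agreement pₑ = Σ (rowᵢ·colᵢ)/N² = (291·320 + 608·308 + 184·284 + 506·677)/1589² = 0.26742
κ = (pₒ − pₑ)/(1 − pₑ) = (0.52486 − 0.26742)/(1 − 0.26742) = 0.3514

0.3514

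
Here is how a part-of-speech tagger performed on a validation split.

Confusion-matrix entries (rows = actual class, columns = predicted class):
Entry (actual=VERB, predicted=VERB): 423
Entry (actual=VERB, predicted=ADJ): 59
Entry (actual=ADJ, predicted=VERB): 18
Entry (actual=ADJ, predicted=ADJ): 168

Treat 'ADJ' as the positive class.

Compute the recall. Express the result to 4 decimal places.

Recall = TP/(TP+FN) = 168/(168+18) = 168/186 = 0.9032

0.9032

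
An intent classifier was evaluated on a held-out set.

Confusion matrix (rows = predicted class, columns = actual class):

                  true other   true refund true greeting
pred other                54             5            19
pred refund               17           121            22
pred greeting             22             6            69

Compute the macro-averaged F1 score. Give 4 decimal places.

0.7090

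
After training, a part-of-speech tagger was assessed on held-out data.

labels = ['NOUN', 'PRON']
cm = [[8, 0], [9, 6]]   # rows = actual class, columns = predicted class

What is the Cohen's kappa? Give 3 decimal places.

0.317

Observed agreement pₒ = trace/N = 14/23 = 0.6087
Expected agreement pₑ = Σ (rowᵢ·colᵢ)/N² = (8·17 + 15·6)/23² = 0.4272
κ = (pₒ − pₑ)/(1 − pₑ) = (0.6087 − 0.4272)/(1 − 0.4272) = 0.317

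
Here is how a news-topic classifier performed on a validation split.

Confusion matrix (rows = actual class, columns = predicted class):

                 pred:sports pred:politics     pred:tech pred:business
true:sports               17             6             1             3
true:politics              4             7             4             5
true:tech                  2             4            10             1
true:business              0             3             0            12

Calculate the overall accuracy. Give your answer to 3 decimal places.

Accuracy = trace / total = (17+7+10+12=46) / 79 = 46/79 = 0.582

0.582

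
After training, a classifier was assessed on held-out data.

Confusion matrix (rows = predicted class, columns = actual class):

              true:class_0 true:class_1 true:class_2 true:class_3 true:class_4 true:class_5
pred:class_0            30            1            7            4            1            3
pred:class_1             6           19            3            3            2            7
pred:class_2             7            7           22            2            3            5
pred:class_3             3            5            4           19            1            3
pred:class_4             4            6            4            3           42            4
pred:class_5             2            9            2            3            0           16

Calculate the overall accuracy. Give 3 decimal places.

Accuracy = trace / total = (30+19+22+19+42+16=148) / 262 = 148/262 = 0.565

0.565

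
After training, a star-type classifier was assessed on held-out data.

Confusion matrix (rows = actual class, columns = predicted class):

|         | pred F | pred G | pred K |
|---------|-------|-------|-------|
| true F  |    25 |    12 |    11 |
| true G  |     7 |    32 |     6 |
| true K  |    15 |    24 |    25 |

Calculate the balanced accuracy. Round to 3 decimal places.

Balanced accuracy = mean of per-class recall.
  F: recall = 25/48 = 0.5208
  G: recall = 32/45 = 0.7111
  K: recall = 25/64 = 0.3906
Mean = (0.5208 + 0.7111 + 0.3906) / 3 = 0.541

0.541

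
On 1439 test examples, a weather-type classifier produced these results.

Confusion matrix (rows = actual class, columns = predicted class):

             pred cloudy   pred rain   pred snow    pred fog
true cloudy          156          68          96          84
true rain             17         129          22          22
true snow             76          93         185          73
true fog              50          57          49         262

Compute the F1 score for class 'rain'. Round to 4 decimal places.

0.4804

One-vs-rest for 'rain': TP = diagonal; FP = other classes predicted 'rain'; FN = 'rain' predicted as other.
F1 score = 2·TP/(2·TP+FP+FN).
rain: TP=129, FP=68+93+57=218, FN=17+22+22=61 → 258/537 = 0.48045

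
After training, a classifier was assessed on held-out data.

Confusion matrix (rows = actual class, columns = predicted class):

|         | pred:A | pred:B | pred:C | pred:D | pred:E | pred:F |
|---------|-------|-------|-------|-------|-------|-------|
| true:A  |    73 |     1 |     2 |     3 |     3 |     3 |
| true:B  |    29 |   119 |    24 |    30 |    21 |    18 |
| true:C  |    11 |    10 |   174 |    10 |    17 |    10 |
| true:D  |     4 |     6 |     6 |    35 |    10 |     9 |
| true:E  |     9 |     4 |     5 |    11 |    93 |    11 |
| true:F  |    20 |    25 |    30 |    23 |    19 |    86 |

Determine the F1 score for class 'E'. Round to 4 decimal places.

0.6284

Take TP from the diagonal, FP from the rest of the 'E' prediction marginal, FN from the rest of the 'E' actual marginal.
F1 score = 2·TP/(2·TP+FP+FN).
E: TP=93, FP=3+21+17+10+19=70, FN=9+4+5+11+11=40 → 186/296 = 0.62838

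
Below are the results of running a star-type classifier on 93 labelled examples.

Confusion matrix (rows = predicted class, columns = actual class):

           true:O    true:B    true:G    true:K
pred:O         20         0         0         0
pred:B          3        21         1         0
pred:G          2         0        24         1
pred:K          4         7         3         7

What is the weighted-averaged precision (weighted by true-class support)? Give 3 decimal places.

0.861

Per-class precision (TP/(TP+FP)):
  O: TP=20, FP=0+0+0=0 → 20/20 = 1.0000
  B: TP=21, FP=3+1+0=4 → 21/25 = 0.8400
  G: TP=24, FP=2+0+1=3 → 24/27 = 0.8889
  K: TP=7, FP=4+7+3=14 → 7/21 = 0.3333
Weighted-precision = Σ (supportᵢ/N)·precisionᵢ with N=93: (29/93)·1.0000 + (28/93)·0.8400 + (28/93)·0.8889 + (8/93)·0.3333 = 0.861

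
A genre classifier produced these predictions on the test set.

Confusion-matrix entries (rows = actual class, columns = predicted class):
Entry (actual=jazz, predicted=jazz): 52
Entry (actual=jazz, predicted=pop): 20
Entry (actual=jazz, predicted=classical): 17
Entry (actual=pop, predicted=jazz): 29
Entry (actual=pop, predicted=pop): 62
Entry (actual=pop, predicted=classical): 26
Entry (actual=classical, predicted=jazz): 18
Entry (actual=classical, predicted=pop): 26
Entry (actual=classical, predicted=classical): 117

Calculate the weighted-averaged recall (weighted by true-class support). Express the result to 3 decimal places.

0.629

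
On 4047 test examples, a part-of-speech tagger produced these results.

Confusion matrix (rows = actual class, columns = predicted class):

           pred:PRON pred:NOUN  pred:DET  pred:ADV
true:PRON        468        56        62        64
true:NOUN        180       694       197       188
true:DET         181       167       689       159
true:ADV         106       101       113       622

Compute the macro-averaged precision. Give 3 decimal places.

0.608

Per-class precision (TP/(TP+FP)):
  PRON: TP=468, FP=180+181+106=467 → 468/935 = 0.5005
  NOUN: TP=694, FP=56+167+101=324 → 694/1018 = 0.6817
  DET: TP=689, FP=62+197+113=372 → 689/1061 = 0.6494
  ADV: TP=622, FP=64+188+159=411 → 622/1033 = 0.6021
Macro-precision = mean = (0.5005 + 0.6817 + 0.6494 + 0.6021) / 4 = 0.608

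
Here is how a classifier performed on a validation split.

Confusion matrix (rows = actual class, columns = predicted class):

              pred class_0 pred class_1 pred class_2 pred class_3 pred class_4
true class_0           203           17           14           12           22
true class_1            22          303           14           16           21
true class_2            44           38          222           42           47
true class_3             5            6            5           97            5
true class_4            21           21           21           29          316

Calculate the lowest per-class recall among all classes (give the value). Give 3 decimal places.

0.565

Per-class recall (TP/(TP+FN)):
  class_0: TP=203, FN=17+14+12+22=65 → 203/268 = 0.7575
  class_1: TP=303, FN=22+14+16+21=73 → 303/376 = 0.8059
  class_2: TP=222, FN=44+38+42+47=171 → 222/393 = 0.5649
  class_3: TP=97, FN=5+6+5+5=21 → 97/118 = 0.8220
  class_4: TP=316, FN=21+21+21+29=92 → 316/408 = 0.7745
Lowest is class 'class_2' with recall = 0.565.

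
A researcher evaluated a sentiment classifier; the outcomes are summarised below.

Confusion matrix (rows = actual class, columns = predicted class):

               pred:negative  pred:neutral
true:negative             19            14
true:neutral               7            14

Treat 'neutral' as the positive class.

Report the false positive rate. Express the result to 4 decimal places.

FPR = FP/(FP+TN) = 14/(14+19) = 0.4242

0.4242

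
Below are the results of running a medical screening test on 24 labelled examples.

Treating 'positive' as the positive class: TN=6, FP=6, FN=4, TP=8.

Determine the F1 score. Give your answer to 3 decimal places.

0.615

Precision = TP/(TP+FP) = 8/14 = 0.5714
Recall = TP/(TP+FN) = 8/12 = 0.6667
F1 = 2·TP/(2·TP+FP+FN) = 16/26 = 0.615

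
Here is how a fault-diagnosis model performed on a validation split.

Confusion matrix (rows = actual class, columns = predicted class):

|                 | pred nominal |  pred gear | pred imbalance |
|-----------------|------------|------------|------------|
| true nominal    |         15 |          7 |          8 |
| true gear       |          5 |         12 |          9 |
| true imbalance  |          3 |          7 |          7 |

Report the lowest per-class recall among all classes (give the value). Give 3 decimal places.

Per-class recall (TP/(TP+FN)):
  nominal: TP=15, FN=7+8=15 → 15/30 = 0.5000
  gear: TP=12, FN=5+9=14 → 12/26 = 0.4615
  imbalance: TP=7, FN=3+7=10 → 7/17 = 0.4118
Lowest is class 'imbalance' with recall = 0.412.

0.412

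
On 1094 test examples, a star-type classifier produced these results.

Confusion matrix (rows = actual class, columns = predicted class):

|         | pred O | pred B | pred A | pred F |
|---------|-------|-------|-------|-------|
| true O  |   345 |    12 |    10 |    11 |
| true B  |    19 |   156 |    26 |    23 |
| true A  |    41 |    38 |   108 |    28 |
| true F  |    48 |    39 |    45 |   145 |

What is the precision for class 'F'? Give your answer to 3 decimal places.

Treat 'F' as positive and all other classes as negative.
precision = TP/(TP+FP).
F: TP=145, FP=11+23+28=62 → 145/207 = 0.7005

0.700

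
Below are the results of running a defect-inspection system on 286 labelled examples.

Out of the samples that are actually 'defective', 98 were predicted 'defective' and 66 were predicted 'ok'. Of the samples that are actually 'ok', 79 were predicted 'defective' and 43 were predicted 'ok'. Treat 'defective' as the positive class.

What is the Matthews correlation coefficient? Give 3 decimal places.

-0.051

MCC = (TP·TN − FP·FN) / √((TP+FP)(TP+FN)(TN+FP)(TN+FN))
Numerator = 98·43 − 79·66 = -1000
Denominator = √(177·164·122·109) = √386014344 = 19647.2477
MCC = -1000 / 19647.2477 = -0.051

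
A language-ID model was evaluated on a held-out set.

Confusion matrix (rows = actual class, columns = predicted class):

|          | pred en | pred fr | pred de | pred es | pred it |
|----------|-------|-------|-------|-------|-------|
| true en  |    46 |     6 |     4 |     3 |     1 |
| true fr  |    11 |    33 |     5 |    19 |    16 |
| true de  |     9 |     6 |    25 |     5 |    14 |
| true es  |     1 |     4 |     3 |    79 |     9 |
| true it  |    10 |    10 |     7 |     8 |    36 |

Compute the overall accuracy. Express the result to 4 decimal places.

Accuracy = trace / total = (46+33+25+79+36=219) / 370 = 219/370 = 0.5919

0.5919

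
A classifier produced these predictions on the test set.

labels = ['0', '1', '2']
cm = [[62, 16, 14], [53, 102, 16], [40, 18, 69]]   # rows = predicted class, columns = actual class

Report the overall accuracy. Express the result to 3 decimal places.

Accuracy = trace / total = (62+102+69=233) / 390 = 233/390 = 0.597

0.597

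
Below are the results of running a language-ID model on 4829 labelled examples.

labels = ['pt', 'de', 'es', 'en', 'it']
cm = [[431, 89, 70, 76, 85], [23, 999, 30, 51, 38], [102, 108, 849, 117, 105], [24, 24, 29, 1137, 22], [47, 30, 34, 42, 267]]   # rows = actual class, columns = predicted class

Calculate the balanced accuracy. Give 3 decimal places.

0.734

Balanced accuracy = mean of per-class recall.
  pt: recall = 431/751 = 0.5739
  de: recall = 999/1141 = 0.8755
  es: recall = 849/1281 = 0.6628
  en: recall = 1137/1236 = 0.9199
  it: recall = 267/420 = 0.6357
Mean = (0.5739 + 0.8755 + 0.6628 + 0.9199 + 0.6357) / 5 = 0.734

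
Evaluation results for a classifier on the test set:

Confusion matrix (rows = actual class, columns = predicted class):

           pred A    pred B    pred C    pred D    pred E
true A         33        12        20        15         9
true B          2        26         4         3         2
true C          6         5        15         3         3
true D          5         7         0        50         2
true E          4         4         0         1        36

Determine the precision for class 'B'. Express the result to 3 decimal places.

precision = TP/(TP+FP).
B: TP=26, FP=12+5+7+4=28 → 26/54 = 0.4815

0.481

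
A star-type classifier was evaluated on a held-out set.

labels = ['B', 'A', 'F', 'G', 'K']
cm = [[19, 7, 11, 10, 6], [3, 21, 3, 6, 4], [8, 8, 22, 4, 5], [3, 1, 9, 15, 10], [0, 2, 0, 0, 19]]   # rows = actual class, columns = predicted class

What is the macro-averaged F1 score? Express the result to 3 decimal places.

0.494

Per-class F1 score (2·TP/(2·TP+FP+FN)):
  B: TP=19, FP=3+8+3+0=14, FN=7+11+10+6=34 → 38/86 = 0.4419
  A: TP=21, FP=7+8+1+2=18, FN=3+3+6+4=16 → 42/76 = 0.5526
  F: TP=22, FP=11+3+9+0=23, FN=8+8+4+5=25 → 44/92 = 0.4783
  G: TP=15, FP=10+6+4+0=20, FN=3+1+9+10=23 → 30/73 = 0.4110
  K: TP=19, FP=6+4+5+10=25, FN=0+2+0+0=2 → 38/65 = 0.5846
Macro-F1 score = mean = (0.4419 + 0.5526 + 0.4783 + 0.4110 + 0.5846) / 5 = 0.494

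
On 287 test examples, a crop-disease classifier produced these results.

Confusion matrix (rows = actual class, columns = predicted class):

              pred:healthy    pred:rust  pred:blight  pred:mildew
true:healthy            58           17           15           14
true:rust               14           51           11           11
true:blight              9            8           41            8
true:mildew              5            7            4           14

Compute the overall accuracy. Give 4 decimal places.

0.5714

Accuracy = trace / total = (58+51+41+14=164) / 287 = 164/287 = 0.5714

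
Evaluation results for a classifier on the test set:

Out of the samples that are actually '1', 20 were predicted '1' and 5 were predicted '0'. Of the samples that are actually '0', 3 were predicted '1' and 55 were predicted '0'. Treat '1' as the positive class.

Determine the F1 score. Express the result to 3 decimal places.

Precision = TP/(TP+FP) = 20/23 = 0.8696
Recall = TP/(TP+FN) = 20/25 = 0.8000
F1 = 2·TP/(2·TP+FP+FN) = 40/48 = 0.833

0.833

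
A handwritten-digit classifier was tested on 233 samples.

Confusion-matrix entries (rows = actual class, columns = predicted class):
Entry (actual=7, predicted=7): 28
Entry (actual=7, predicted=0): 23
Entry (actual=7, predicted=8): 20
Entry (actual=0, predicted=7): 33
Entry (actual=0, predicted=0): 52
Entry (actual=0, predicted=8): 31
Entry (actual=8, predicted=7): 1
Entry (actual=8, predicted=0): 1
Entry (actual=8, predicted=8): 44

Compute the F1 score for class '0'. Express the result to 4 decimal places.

0.5417

Treat '0' as positive and all other classes as negative.
F1 score = 2·TP/(2·TP+FP+FN).
0: TP=52, FP=23+1=24, FN=33+31=64 → 104/192 = 0.54167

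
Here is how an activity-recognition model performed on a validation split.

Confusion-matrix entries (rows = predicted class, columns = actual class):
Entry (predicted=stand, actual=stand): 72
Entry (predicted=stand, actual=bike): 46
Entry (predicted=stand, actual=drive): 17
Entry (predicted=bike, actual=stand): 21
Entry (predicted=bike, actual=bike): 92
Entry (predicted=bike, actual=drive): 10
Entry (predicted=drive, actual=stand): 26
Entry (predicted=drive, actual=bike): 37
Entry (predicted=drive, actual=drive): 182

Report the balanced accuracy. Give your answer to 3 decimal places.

Balanced accuracy = mean of per-class recall.
  stand: recall = 72/119 = 0.6050
  bike: recall = 92/175 = 0.5257
  drive: recall = 182/209 = 0.8708
Mean = (0.6050 + 0.5257 + 0.8708) / 3 = 0.667

0.667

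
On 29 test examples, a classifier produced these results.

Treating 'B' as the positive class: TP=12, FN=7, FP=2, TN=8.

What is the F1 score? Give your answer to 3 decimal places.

0.727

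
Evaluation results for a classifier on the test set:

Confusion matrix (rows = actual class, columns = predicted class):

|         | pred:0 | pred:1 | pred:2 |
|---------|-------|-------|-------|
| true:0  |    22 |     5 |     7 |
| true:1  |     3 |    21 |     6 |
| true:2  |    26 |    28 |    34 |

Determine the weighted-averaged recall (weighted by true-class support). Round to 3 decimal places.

0.507

Per-class recall (TP/(TP+FN)):
  0: TP=22, FN=5+7=12 → 22/34 = 0.6471
  1: TP=21, FN=3+6=9 → 21/30 = 0.7000
  2: TP=34, FN=26+28=54 → 34/88 = 0.3864
Weighted-recall = Σ (supportᵢ/N)·recallᵢ with N=152: (34/152)·0.6471 + (30/152)·0.7000 + (88/152)·0.3864 = 0.507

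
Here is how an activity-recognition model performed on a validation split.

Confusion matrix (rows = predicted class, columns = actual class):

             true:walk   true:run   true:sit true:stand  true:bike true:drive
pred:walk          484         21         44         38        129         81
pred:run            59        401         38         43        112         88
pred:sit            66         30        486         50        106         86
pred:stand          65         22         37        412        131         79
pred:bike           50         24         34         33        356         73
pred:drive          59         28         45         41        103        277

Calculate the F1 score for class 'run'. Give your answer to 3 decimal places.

F1 score = 2·TP/(2·TP+FP+FN).
run: TP=401, FP=59+38+43+112+88=340, FN=21+30+22+24+28=125 → 802/1267 = 0.6330

0.633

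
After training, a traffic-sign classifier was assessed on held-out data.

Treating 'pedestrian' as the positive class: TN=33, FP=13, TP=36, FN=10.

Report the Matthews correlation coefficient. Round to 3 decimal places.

MCC = (TP·TN − FP·FN) / √((TP+FP)(TP+FN)(TN+FP)(TN+FN))
Numerator = 36·33 − 13·10 = 1058
Denominator = √(49·46·46·43) = √4458412 = 2111.4952
MCC = 1058 / 2111.4952 = 0.501

0.501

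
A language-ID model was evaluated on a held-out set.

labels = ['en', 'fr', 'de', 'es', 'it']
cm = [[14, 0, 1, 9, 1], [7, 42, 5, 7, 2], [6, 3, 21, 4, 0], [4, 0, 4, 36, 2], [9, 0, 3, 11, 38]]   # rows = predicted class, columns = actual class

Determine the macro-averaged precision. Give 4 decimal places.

Per-class precision (TP/(TP+FP)):
  en: TP=14, FP=0+1+9+1=11 → 14/25 = 0.56000
  fr: TP=42, FP=7+5+7+2=21 → 42/63 = 0.66667
  de: TP=21, FP=6+3+4+0=13 → 21/34 = 0.61765
  es: TP=36, FP=4+0+4+2=10 → 36/46 = 0.78261
  it: TP=38, FP=9+0+3+11=23 → 38/61 = 0.62295
Macro-precision = mean = (0.56000 + 0.66667 + 0.61765 + 0.78261 + 0.62295) / 5 = 0.6500

0.6500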